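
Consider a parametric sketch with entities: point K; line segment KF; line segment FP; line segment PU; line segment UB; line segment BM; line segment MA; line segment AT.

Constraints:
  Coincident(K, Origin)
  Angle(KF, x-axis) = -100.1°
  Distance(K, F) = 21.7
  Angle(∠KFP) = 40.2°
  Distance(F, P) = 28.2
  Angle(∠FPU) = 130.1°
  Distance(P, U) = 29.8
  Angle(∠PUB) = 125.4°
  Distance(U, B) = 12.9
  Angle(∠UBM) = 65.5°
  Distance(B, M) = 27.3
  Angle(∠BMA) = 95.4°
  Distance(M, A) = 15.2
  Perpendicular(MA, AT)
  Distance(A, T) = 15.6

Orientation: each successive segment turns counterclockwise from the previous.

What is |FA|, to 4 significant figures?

31.83

K is at the origin; KF runs at -100.1° with length 21.7, so F = (-3.805, -21.36). ∠KFP = 40.2° gives FP at 39.70° from the x-axis; with |FP| = 28.2, P = (17.89, -3.350). ∠FPU = 130.1° gives PU at 89.60° from the x-axis; with |PU| = 29.8, U = (18.10, 26.45). ∠PUB = 125.4° gives UB at 144.2° from the x-axis; with |UB| = 12.9, B = (7.637, 33.99). ∠UBM = 65.5° gives BM at -101.3° from the x-axis; with |BM| = 27.3, M = (2.288, 7.224). ∠BMA = 95.4° gives MA at -16.70° from the x-axis; with |MA| = 15.2, A = (16.85, 2.856). Then |FA| = |A − F| = 31.83.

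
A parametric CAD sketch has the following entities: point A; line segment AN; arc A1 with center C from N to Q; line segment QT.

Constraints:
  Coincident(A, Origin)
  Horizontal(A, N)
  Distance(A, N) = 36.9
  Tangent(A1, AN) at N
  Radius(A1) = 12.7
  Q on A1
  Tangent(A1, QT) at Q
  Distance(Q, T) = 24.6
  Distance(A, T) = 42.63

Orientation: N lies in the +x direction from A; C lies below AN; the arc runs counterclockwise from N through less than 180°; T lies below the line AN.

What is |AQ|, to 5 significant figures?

26.933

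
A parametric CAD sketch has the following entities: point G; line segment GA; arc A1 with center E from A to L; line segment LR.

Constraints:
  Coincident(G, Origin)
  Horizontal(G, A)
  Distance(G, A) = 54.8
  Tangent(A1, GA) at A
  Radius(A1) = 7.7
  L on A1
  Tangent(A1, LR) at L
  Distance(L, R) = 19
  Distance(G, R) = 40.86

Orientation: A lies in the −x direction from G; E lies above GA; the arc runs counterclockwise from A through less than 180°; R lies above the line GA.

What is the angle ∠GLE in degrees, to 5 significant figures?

144.37°

Checks: |EA| = 7.700 ✓; |EL| = 7.700 ✓; ∠(EL, LR) = 90.00° ✓; |LR| = 19.00 ✓; |GR| = 40.86 ✓.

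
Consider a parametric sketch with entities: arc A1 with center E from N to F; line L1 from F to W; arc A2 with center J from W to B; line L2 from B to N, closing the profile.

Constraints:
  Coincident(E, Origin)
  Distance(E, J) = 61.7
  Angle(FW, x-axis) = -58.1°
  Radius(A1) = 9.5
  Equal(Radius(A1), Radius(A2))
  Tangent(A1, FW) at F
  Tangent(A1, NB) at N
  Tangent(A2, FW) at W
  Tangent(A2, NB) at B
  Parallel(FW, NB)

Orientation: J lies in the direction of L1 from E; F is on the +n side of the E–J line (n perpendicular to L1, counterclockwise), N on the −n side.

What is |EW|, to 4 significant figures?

62.43

Tangency of A1 to both parallel lines with radius 9.5 puts F and N at E ± 9.5·n: F = (8.065, 5.020), N = (-8.065, -5.020). Equal radii place W and B the same way about J: W = J + 9.5·n = (40.67, -47.36), B = J − 9.5·n = (24.54, -57.40). Then |EW| = |W − E| = 62.43.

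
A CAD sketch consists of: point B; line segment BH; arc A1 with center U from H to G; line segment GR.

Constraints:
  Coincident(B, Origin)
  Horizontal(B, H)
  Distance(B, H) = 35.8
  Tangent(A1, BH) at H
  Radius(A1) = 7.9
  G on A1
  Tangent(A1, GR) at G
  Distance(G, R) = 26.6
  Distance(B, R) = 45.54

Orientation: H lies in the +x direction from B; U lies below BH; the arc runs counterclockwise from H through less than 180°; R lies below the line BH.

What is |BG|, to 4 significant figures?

29.12

Checks: |UH| = 7.900 ✓; |UG| = 7.900 ✓; ∠(UG, GR) = 90.00° ✓; |GR| = 26.60 ✓; |BR| = 45.54 ✓.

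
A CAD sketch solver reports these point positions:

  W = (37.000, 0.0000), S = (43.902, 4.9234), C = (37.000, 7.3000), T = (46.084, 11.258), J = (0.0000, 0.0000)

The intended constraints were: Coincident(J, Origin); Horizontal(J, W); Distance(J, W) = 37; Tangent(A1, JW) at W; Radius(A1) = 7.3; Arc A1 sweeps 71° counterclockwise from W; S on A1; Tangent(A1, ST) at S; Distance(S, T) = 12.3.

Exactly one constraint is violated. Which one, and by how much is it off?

Distance(S, T) = 12.3 — off by 5.60.

J = (0.00, 0.00) ✓; J.y = 0.00, W.y = 0.00 ✓; |JW| = 37.00 ✓; ∠(CW, WJ) = 90.00° ✓; |CW| = 7.300 ✓; bearing(C→S) − bearing(C→W) = 71.00° ✓; |CS| = 7.300 ✓; ∠(CS, ST) = 90.01° ✓; |ST| = 6.700 ✗.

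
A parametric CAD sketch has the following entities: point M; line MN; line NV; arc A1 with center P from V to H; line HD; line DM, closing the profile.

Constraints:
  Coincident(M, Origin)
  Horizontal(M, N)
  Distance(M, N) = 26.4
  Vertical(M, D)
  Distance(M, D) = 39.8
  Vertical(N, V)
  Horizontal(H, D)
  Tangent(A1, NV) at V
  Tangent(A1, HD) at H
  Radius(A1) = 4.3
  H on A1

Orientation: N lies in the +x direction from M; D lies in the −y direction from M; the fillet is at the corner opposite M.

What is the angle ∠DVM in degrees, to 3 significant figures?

62.6°

The virtual corner opposite M is at (26.4, -39.8). Tangency of A1 to NV means the radius PV is perpendicular to NV and the tangent condition forces PH to be normal to HD, with radius 4.3, so the center P sits 4.3 in from both sides at P = (22.1, -35.5). That places the tangent points at V = (26.4, -35.5) on NV and H = (22.1, -39.8) on HD. Then cos ∠DVM = VD·VM / (|VD||VM|), giving 62.6°.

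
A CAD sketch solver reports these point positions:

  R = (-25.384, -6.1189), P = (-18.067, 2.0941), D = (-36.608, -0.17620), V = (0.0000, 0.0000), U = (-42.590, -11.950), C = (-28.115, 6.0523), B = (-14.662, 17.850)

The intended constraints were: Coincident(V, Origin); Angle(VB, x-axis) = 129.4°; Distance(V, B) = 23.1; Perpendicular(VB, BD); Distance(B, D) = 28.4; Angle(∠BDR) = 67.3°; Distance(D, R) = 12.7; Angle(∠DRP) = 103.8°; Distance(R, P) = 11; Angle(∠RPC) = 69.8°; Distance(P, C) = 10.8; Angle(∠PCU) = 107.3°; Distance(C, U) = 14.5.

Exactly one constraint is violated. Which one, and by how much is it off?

Distance(C, U) = 14.5 — off by 8.60.

V = (0.00, 0.00) ✓; VB at 129.4° ✓; |VB| = 23.10 ✓; ∠(VB, BD) = 90.00° ✓; |BD| = 28.40 ✓; ∠BDR = 67.30° ✓; |DR| = 12.70 ✓; ∠DRP = 103.8° ✓; |RP| = 11.00 ✓; ∠RPC = 69.80° ✓; |PC| = 10.80 ✓; ∠PCU = 107.3° ✓; |CU| = 23.10 ✗.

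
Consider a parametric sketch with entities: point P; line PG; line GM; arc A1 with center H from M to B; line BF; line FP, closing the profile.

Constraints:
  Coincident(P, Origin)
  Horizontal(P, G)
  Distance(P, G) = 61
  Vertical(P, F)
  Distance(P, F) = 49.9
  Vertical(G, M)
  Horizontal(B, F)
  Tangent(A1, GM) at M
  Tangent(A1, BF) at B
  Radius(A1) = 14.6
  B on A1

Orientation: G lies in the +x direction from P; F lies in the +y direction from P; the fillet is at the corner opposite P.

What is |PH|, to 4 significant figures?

58.30

PF is vertical with |PF| = 49.9 and F on the +y side, so F = (0.000, 49.90). The virtual corner opposite P is at (61.00, 49.90). Since A1 is tangent to GM there, HM ⟂ GM and the tangent condition forces HB to be normal to BF, with radius 14.6, so the center H sits 14.6 in from both sides at H = (46.40, 35.30). Then |PH| = |H − P| = 58.30.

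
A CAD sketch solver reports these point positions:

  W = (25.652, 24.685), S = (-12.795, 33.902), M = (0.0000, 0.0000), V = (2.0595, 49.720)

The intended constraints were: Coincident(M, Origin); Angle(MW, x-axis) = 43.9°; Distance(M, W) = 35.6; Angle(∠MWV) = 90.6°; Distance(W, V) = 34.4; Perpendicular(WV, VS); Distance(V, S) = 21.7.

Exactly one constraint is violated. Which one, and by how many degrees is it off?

Perpendicular(WV, VS) — off by 3.50°.

M = (0.00, 0.00) ✓; MW at 43.90° ✓; |MW| = 35.60 ✓; ∠MWV = 90.60° ✓; |WV| = 34.40 ✓; ∠(WV, VS) = 93.50° ✗; |VS| = 21.70 ✓.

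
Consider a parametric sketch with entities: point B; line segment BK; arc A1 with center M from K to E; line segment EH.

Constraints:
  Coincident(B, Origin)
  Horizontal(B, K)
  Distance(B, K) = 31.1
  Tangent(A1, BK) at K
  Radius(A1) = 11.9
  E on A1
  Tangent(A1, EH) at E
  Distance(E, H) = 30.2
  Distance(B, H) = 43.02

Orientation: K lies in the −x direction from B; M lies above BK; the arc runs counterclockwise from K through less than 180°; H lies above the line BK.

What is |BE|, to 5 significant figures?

21.884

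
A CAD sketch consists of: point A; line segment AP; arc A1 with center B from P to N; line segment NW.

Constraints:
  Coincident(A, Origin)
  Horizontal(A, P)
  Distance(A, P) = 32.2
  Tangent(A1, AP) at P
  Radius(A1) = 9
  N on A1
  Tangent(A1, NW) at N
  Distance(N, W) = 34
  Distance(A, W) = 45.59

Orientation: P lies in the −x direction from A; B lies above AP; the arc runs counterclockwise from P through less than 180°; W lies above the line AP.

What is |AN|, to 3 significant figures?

24.6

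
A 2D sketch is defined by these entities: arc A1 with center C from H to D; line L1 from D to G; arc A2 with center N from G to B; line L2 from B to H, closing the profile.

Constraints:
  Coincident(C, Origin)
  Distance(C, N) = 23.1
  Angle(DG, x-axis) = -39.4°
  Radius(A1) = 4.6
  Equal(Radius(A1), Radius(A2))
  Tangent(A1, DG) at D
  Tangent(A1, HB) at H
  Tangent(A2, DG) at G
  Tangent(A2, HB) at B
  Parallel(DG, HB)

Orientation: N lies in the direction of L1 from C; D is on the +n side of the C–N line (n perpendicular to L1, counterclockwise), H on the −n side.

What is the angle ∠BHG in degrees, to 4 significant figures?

21.72°

The slot axis is L1's direction at -39.4°, so u = (cos -39.4°, sin -39.4°) = (0.7727, -0.6347) and n = (−sin -39.4°, cos -39.4°) = (0.6347, 0.7727). C is at the origin and N lies 23.1 along u from C, so N = 23.1·u = (17.85, -14.66). Tangency of A1 to both parallel lines with radius 4.6 puts D and H at C ± 4.6·n: D = (2.920, 3.555), H = (-2.920, -3.555). Equal radii place G and B the same way about N: G = N + 4.6·n = (20.77, -11.11), B = N − 4.6·n = (14.93, -18.22). Then cos ∠BHG = HB·HG / (|HB||HG|), giving 21.72°.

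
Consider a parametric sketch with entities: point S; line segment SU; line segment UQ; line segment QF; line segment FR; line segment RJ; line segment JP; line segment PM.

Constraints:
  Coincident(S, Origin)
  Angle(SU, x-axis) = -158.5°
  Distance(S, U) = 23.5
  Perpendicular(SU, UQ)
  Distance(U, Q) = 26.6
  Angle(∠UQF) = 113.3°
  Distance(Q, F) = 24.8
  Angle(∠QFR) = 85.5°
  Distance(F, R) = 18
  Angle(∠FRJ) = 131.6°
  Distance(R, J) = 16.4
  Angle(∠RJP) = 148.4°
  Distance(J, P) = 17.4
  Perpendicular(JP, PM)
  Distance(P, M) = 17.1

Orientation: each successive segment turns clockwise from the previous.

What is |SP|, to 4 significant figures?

18.56

∠FRJ = 131.6° gives RJ at -98.10° from the x-axis; with |RJ| = 16.4, J = (-4.685, 3.647). ∠RJP = 148.4° gives JP at -129.7° from the x-axis; with |JP| = 17.4, P = (-15.80, -9.741). Then |SP| = |P − S| = 18.56.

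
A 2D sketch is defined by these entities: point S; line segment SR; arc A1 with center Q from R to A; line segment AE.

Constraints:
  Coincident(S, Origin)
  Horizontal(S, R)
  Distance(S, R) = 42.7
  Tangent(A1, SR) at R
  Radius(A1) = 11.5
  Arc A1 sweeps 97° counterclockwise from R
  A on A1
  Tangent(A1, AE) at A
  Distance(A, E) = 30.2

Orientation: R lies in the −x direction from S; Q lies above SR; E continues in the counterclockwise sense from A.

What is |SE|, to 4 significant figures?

55.33

S is at the origin; S and R share the same y with |SR| = 42.7 and R on the −x side, so R = (-42.70, 0.000). The tangent condition forces QR to be normal to SR, so Q = R + (0, 11.5) = (-42.70, 11.50). On A1, R sits at bearing -90° from Q; a 97° counterclockwise sweep puts A at bearing 7°, so A = Q + 11.5·(cos 7°, sin 7°) = (-31.29, 12.90). The tangent condition forces QA to be normal to AE, so AE runs along (−sin 7°, cos 7°); with |AE| = 30.2, E = (-34.97, 42.88). Then |SE| = |E − S| = 55.33.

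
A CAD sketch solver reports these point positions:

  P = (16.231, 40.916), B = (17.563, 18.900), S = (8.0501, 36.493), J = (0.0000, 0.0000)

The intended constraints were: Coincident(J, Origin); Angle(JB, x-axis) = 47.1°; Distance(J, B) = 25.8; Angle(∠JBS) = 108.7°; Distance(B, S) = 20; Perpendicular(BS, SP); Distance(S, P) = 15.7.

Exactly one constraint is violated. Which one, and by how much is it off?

Distance(S, P) = 15.7 — off by 6.40.

J = (0.00, 0.00) ✓; JB at 47.10° ✓; |JB| = 25.80 ✓; ∠JBS = 108.7° ✓; |BS| = 20.00 ✓; ∠(BS, SP) = 90.00° ✓; |SP| = 9.300 ✗.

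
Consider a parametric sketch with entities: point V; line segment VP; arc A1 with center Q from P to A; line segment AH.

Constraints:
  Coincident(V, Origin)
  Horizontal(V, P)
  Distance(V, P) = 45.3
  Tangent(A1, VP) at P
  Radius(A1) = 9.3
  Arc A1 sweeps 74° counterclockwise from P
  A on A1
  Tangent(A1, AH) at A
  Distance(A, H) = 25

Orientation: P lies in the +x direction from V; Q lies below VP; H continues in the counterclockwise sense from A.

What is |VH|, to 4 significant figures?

42.60

On A1, P sits at bearing 90° from Q; a 74° counterclockwise sweep puts A at bearing 164°, so A = Q + 9.3·(cos 164°, sin 164°) = (36.36, -6.737). The tangent condition forces QA to be normal to AH, so AH runs along (−sin 164°, cos 164°); with |AH| = 25.0, H = (29.47, -30.77). Then |VH| = |H − V| = 42.60.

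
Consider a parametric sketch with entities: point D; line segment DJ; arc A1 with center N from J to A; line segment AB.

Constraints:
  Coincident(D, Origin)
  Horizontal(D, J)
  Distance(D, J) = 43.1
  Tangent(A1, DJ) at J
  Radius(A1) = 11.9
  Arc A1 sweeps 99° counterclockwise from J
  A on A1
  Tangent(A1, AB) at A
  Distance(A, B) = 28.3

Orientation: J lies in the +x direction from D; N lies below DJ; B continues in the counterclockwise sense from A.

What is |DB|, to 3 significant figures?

55.0

On A1, J sits at bearing 90° from N; a 99° counterclockwise sweep puts A at bearing 189°, so A = N + 11.9·(cos 189°, sin 189°) = (31.3, -13.8). A1 meets AB tangentially, so NA is at right angles to AB, so AB runs along (−sin 189°, cos 189°); with |AB| = 28.3, B = (35.8, -41.7). Then |DB| = |B − D| = 55.0.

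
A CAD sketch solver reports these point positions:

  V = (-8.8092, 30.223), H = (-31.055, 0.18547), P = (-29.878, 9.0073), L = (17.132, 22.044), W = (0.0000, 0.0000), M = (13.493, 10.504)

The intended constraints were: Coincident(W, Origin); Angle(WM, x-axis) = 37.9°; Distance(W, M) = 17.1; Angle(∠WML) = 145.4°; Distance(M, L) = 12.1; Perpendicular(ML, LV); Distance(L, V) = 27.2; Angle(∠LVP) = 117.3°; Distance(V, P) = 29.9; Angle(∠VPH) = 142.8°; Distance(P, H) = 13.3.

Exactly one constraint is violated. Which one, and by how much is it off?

Distance(P, H) = 13.3 — off by 4.40.

W = (0.00, 0.00) ✓; WM at 37.90° ✓; |WM| = 17.10 ✓; ∠WML = 145.4° ✓; |ML| = 12.10 ✓; ∠(ML, LV) = 90.00° ✓; |LV| = 27.20 ✓; ∠LVP = 117.3° ✓; |VP| = 29.90 ✓; ∠VPH = 142.8° ✓; |PH| = 8.900 ✗.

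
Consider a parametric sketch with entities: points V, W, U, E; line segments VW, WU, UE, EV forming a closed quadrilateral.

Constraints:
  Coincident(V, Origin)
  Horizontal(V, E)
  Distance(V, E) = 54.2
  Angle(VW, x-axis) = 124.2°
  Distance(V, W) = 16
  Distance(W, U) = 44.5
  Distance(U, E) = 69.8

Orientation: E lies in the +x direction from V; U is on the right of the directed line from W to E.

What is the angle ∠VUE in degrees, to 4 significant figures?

48.68°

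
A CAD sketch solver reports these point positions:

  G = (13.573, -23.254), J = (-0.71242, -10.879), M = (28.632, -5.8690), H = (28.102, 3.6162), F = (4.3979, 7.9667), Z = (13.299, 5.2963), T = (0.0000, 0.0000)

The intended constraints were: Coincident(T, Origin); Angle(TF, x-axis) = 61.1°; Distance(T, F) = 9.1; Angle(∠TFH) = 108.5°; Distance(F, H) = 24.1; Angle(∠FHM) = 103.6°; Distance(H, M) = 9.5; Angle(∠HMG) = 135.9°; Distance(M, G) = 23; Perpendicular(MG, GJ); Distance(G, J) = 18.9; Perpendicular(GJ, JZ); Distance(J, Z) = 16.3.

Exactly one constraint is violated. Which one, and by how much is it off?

Distance(J, Z) = 16.3 — off by 5.10.

T = (0.00, 0.00) ✓; TF at 61.10° ✓; |TF| = 9.100 ✓; ∠TFH = 108.5° ✓; |FH| = 24.10 ✓; ∠FHM = 103.6° ✓; |HM| = 9.500 ✓; ∠HMG = 135.9° ✓; |MG| = 23.00 ✓; ∠(MG, GJ) = 90.00° ✓; |GJ| = 18.90 ✓; ∠(GJ, JZ) = 90.00° ✓; |JZ| = 21.40 ✗.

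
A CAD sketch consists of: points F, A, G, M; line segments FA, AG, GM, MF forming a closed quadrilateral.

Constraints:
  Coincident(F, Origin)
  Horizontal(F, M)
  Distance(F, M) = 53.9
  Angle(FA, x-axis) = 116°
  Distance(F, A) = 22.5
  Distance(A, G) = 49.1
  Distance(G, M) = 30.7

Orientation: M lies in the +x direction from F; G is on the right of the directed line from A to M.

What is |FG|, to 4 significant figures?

29.27

Checks: |AG| = 49.10 ✓; |GM| = 30.70 ✓.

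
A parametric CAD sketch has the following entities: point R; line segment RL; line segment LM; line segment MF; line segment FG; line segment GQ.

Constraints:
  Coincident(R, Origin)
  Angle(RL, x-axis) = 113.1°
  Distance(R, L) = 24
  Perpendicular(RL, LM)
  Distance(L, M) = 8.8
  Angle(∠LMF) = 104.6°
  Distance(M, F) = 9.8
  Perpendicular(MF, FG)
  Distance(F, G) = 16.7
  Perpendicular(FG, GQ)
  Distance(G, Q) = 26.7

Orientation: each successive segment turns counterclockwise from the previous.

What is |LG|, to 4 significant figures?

14.54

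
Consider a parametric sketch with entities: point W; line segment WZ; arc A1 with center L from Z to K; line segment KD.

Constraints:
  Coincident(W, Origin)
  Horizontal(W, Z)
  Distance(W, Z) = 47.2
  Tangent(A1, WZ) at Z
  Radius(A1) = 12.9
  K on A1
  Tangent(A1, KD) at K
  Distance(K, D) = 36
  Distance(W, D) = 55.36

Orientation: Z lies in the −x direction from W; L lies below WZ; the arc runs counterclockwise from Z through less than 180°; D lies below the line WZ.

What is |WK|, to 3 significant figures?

60.3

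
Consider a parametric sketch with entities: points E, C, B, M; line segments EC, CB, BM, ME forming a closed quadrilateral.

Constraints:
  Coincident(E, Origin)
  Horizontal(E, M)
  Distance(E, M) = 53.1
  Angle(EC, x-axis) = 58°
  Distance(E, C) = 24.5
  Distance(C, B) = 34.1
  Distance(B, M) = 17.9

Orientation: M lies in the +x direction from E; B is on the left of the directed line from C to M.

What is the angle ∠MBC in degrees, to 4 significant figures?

117.2°

Checks: |CB| = 34.10 ✓; |BM| = 17.90 ✓.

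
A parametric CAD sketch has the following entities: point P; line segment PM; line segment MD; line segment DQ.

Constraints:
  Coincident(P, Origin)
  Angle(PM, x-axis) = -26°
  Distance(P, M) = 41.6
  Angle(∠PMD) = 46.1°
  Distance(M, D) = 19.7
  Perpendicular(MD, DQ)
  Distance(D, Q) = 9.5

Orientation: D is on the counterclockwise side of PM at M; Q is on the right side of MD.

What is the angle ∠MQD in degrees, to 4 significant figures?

64.26°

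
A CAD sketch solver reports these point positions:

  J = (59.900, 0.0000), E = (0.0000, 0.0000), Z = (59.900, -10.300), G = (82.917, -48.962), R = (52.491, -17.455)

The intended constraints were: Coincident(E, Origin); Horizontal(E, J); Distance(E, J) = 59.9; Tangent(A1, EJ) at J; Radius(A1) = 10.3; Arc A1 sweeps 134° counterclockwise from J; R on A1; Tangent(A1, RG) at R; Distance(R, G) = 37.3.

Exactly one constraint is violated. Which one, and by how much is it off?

Distance(R, G) = 37.3 — off by 6.50.

E = (0.00, 0.00) ✓; E.y = 0.00, J.y = 0.00 ✓; |EJ| = 59.90 ✓; ∠(ZJ, JE) = 90.00° ✓; |ZJ| = 10.30 ✓; bearing(Z→R) − bearing(Z→J) = 134.0° ✓; |ZR| = 10.30 ✓; ∠(ZR, RG) = 90.00° ✓; |RG| = 43.80 ✗.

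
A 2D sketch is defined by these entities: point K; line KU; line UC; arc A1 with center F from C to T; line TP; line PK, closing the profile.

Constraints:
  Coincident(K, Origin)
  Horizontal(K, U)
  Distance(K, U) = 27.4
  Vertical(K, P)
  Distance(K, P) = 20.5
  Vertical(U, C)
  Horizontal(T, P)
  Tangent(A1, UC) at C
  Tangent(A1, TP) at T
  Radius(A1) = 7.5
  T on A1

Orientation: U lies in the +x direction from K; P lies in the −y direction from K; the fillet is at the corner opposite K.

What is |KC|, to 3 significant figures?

30.3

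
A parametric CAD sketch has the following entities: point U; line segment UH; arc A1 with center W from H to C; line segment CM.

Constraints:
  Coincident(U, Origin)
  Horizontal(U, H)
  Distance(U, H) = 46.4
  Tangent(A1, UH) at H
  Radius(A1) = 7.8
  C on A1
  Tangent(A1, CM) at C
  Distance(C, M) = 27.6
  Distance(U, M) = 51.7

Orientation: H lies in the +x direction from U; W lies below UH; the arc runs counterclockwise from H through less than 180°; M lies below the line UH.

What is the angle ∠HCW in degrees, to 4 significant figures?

45.75°

Checks: U = (0.00, 0.00) ✓; |WC| = 7.800 ✓; ∠(WC, CM) = 90.00° ✓; |CM| = 27.60 ✓; |UM| = 51.70 ✓.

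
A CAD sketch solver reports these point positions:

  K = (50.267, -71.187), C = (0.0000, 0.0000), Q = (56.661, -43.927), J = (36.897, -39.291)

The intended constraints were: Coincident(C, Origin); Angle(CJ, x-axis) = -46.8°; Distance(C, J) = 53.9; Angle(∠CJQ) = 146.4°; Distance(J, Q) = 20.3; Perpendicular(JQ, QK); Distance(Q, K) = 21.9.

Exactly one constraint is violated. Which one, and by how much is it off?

Distance(Q, K) = 21.9 — off by 6.10.

C = (0.00, 0.00) ✓; CJ at -46.80° ✓; |CJ| = 53.90 ✓; ∠CJQ = 146.4° ✓; |JQ| = 20.30 ✓; ∠(JQ, QK) = 90.00° ✓; |QK| = 28.00 ✗.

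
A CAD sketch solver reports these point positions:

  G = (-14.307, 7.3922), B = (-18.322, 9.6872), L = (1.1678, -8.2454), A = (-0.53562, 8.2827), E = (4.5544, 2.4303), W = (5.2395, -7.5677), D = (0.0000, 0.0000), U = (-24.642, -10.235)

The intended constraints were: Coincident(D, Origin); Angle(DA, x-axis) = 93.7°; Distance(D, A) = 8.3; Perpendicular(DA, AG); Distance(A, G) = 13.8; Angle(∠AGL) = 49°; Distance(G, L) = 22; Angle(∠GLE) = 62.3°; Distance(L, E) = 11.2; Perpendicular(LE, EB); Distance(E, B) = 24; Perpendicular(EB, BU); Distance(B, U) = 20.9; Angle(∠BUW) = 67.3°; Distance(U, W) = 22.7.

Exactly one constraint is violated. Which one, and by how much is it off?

Distance(U, W) = 22.7 — off by 7.30.

D = (0.00, 0.00) ✓; DA at 93.70° ✓; |DA| = 8.300 ✓; ∠(DA, AG) = 90.00° ✓; |AG| = 13.80 ✓; ∠AGL = 49.00° ✓; |GL| = 22.00 ✓; ∠GLE = 62.30° ✓; |LE| = 11.20 ✓; ∠(LE, EB) = 90.00° ✓; |EB| = 24.00 ✓; ∠(EB, BU) = 90.00° ✓; |BU| = 20.90 ✓; ∠BUW = 67.30° ✓; |UW| = 30.00 ✗.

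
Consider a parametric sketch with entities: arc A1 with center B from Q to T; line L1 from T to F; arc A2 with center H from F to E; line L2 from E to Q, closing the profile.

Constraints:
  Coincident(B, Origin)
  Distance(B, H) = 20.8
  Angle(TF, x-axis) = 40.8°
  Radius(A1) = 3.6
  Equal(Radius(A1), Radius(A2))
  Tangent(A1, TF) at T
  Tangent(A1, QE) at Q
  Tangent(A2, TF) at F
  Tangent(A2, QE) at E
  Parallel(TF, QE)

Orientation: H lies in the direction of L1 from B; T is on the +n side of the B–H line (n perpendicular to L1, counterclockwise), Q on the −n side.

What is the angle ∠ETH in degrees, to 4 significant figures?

9.274°

Tangency of A1 to both parallel lines with radius 3.6 puts T and Q at B ± 3.6·n: T = (-2.352, 2.725), Q = (2.352, -2.725). Equal radii place F and E the same way about H: F = H + 3.6·n = (13.39, 16.32), E = H − 3.6·n = (18.10, 10.87). Then cos ∠ETH = TE·TH / (|TE||TH|), giving 9.274°.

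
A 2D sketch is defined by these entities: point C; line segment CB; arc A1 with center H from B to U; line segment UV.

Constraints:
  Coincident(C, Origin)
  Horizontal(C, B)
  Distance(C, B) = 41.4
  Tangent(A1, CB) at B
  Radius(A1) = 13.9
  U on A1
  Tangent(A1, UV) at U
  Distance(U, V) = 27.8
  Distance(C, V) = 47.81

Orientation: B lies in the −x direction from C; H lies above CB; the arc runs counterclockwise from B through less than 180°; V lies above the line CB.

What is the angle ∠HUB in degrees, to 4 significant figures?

47.25°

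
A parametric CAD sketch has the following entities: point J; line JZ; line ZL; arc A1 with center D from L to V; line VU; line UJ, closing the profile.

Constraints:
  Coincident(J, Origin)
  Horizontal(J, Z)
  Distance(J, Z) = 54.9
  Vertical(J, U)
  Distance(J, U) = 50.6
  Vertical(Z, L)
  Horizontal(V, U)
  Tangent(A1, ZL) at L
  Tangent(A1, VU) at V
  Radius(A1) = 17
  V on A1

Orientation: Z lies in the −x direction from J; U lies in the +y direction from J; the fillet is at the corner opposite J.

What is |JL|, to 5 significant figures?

64.366

J is at the origin; J and Z share the same y with |JZ| = 54.9 and Z on the −x side, so Z = (-54.900, 0.0000). J and U share the same x with |JU| = 50.6 and U on the +y side, so U = (0.0000, 50.600). The virtual corner opposite J is at (-54.900, 50.600). Since A1 is tangent to ZL there, DL ⟂ ZL and since A1 is tangent to VU there, DV ⟂ VU, with radius 17.0, so the center D sits 17.0 in from both sides at D = (-37.900, 33.600). That places the tangent points at L = (-54.900, 33.600) on ZL and V = (-37.900, 50.600) on VU. Then |JL| = |L − J| = 64.366.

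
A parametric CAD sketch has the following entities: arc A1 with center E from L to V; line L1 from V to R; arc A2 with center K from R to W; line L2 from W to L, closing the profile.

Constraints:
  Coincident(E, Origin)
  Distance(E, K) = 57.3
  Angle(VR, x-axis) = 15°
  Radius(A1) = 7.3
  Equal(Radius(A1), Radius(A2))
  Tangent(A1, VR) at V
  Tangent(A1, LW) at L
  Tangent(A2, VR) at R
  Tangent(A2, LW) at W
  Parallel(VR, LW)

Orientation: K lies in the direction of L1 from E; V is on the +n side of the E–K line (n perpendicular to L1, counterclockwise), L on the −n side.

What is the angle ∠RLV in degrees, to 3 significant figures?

75.7°

Tangency of A1 to both parallel lines with radius 7.3 puts V and L at E ± 7.3·n: V = (-1.89, 7.05), L = (1.89, -7.05). Equal radii place R and W the same way about K: R = K + 7.3·n = (53.5, 21.9), W = K − 7.3·n = (57.2, 7.78). Then cos ∠RLV = LR·LV / (|LR||LV|), giving 75.7°.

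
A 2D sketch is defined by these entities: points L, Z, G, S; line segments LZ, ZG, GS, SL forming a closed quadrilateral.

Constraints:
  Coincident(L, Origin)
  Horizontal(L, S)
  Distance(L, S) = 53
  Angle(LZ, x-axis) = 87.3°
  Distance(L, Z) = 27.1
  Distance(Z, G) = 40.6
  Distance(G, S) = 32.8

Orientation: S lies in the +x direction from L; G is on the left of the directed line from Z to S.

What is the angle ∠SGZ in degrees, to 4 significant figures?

104.9°

Checks: |ZG| = 40.60 ✓; |GS| = 32.80 ✓.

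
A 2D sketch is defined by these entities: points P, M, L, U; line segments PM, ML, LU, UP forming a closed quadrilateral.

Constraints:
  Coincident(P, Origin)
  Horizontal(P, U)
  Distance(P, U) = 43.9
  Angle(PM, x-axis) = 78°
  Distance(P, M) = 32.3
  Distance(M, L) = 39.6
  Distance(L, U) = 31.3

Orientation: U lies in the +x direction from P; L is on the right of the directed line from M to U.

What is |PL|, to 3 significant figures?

15.4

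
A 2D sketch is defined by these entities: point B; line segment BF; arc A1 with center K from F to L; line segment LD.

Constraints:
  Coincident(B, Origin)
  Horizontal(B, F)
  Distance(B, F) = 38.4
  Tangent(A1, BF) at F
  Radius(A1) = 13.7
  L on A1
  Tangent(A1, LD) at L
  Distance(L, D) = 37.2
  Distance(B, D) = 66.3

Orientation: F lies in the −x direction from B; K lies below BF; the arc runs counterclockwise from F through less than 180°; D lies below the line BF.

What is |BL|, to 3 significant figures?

54.5

Checks: |BF| = 38.40 ✓; |KL| = 13.70 ✓; ∠(KL, LD) = 90.00° ✓; |LD| = 37.20 ✓; |BD| = 66.30 ✓.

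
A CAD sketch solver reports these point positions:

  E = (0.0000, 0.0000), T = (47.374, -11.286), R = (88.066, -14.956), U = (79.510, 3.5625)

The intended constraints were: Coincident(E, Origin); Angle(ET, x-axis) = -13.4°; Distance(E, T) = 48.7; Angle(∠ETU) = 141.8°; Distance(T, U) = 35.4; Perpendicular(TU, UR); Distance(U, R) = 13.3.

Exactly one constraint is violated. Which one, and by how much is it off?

Distance(U, R) = 13.3 — off by 7.10.

E = (0.00, 0.00) ✓; ET at -13.40° ✓; |ET| = 48.70 ✓; ∠ETU = 141.8° ✓; |TU| = 35.40 ✓; ∠(TU, UR) = 90.00° ✓; |UR| = 20.40 ✗.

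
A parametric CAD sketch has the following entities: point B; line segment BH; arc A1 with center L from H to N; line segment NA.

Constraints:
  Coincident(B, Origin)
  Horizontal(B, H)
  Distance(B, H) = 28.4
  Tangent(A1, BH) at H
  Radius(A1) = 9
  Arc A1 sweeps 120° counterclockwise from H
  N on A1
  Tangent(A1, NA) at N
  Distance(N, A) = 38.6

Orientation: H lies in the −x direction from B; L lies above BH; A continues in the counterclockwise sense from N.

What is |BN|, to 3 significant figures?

24.6

B is at the origin; B and H share the same y with |BH| = 28.4 and H on the −x side, so H = (-28.4, 0.00). A1 meets BH tangentially, so LH is at right angles to BH, so L = H + (0, 9) = (-28.4, 9.00). On A1, H sits at bearing -90° from L; a 120° counterclockwise sweep puts N at bearing 30°, so N = L + 9.0·(cos 30°, sin 30°) = (-20.6, 13.5). Then |BN| = |N − B| = 24.6.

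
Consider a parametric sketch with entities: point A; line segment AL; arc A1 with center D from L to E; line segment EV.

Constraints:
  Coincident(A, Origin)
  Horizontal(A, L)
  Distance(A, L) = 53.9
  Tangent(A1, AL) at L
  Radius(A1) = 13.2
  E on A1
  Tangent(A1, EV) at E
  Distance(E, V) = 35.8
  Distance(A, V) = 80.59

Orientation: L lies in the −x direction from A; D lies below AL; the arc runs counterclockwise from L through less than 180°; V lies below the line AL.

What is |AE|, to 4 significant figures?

68.61

Checks: |DE| = 13.20 ✓; ∠(DE, EV) = 90.00° ✓; |EV| = 35.80 ✓; |AV| = 80.59 ✓.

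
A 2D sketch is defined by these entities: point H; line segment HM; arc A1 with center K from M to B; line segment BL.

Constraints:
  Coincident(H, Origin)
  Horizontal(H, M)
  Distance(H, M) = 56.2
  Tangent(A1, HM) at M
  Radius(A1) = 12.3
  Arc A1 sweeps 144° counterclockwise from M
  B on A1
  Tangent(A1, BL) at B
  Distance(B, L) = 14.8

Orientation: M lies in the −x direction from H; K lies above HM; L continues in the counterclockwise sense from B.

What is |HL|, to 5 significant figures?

68.352

On A1, M sits at bearing -90° from K; a 144° counterclockwise sweep puts B at bearing 54°, so B = K + 12.3·(cos 54°, sin 54°) = (-48.970, 22.251). A1 meets BL tangentially, so KB is at right angles to BL, so BL runs along (−sin 54°, cos 54°); with |BL| = 14.8, L = (-60.944, 30.950). Then |HL| = |L − H| = 68.352.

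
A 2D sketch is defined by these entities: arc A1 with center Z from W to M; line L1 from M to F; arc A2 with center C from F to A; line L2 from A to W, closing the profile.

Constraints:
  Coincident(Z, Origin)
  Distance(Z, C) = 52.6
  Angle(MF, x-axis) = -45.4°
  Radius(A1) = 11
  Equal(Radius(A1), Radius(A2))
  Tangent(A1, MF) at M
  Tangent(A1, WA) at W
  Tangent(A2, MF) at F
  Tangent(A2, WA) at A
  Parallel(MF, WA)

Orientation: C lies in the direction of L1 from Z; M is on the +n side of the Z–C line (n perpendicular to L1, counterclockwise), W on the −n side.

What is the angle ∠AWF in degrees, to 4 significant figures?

22.70°

The slot axis is L1's direction at -45.4°, so u = (cos -45.4°, sin -45.4°) = (0.7022, -0.7120) and n = (−sin -45.4°, cos -45.4°) = (0.7120, 0.7022). Z is at the origin and C lies 52.6 along u from Z, so C = 52.6·u = (36.93, -37.45). Tangency of A1 to both parallel lines with radius 11.0 puts M and W at Z ± 11.0·n: M = (7.832, 7.724), W = (-7.832, -7.724). Equal radii place F and A the same way about C: F = C + 11.0·n = (44.77, -29.73), A = C − 11.0·n = (29.10, -45.18). Then cos ∠AWF = WA·WF / (|WA||WF|), giving 22.70°.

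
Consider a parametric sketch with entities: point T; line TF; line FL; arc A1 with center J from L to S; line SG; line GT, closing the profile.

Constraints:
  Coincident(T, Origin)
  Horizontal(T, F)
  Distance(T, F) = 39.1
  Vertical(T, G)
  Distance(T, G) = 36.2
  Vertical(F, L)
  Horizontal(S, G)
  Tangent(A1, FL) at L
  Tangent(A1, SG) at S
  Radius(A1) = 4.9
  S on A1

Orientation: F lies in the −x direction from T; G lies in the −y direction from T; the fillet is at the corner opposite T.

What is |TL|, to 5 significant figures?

50.085

The virtual corner opposite T is at (-39.100, -36.200). Tangency of A1 to FL means the radius JL is perpendicular to FL and the tangent condition forces JS to be normal to SG, with radius 4.9, so the center J sits 4.9 in from both sides at J = (-34.200, -31.300). That places the tangent points at L = (-39.100, -31.300) on FL and S = (-34.200, -36.200) on SG. Then |TL| = |L − T| = 50.085.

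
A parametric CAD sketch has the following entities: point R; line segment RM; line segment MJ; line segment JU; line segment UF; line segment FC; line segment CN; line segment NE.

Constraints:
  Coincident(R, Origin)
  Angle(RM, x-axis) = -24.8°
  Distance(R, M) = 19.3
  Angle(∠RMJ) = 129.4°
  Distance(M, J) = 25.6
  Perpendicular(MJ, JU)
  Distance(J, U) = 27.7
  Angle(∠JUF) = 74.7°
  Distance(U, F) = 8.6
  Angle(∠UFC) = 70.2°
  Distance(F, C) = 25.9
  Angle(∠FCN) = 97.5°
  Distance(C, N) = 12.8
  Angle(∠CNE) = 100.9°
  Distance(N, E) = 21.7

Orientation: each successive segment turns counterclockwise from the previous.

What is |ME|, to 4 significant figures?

48.48

R is at the origin; RM runs at -24.8° with length 19.3, so M = (17.52, -8.095). ∠RMJ = 129.4° gives MJ at 25.80° from the x-axis; with |MJ| = 25.6, J = (40.57, 3.046). MJ is perpendicular to JU, so JU runs at 115.8°; with |JU| = 27.7, U = (28.51, 27.99). ∠JUF = 74.7° gives UF at -138.9° from the x-axis; with |UF| = 8.6, F = (22.03, 22.33). ∠UFC = 70.2° gives FC at -29.10° from the x-axis; with |FC| = 25.9, C = (44.66, 9.736). ∠FCN = 97.5° gives CN at 53.40° from the x-axis; with |CN| = 12.8, N = (52.29, 20.01). ∠CNE = 100.9° gives NE at 132.5° from the x-axis; with |NE| = 21.7, E = (37.63, 36.01). Then |ME| = |E − M| = 48.48.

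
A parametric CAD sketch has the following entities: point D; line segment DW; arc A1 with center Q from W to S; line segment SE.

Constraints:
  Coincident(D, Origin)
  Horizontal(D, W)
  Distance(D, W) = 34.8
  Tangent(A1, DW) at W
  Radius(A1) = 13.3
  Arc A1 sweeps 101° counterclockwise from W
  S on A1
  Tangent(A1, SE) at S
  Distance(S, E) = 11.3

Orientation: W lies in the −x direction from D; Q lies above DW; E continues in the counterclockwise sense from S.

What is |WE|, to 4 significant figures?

29.05

D is at the origin; DW is horizontal with |DW| = 34.8 and W on the −x side, so W = (-34.80, 0.000). Since A1 is tangent to DW there, QW ⟂ DW, so Q = W + (0, 13.3) = (-34.80, 13.30). On A1, W sits at bearing -90° from Q; a 101° counterclockwise sweep puts S at bearing 11°, so S = Q + 13.3·(cos 11°, sin 11°) = (-21.74, 15.84). The tangent condition forces QS to be normal to SE, so SE runs along (−sin 11°, cos 11°); with |SE| = 11.3, E = (-23.90, 26.93). Then |WE| = |E − W| = 29.05.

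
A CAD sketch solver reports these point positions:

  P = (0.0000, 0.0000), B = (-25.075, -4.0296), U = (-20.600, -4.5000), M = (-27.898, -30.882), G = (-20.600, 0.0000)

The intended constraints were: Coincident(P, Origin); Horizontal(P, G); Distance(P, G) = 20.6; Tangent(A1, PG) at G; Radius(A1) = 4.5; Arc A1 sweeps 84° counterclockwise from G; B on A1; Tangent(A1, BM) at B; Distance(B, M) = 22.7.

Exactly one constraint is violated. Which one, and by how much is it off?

Distance(B, M) = 22.7 — off by 4.30.

P = (0.00, 0.00) ✓; P.y = 0.00, G.y = 0.00 ✓; |PG| = 20.60 ✓; ∠(UG, GP) = 90.00° ✓; |UG| = 4.500 ✓; bearing(U→B) − bearing(U→G) = 84.00° ✓; |UB| = 4.500 ✓; ∠(UB, BM) = 90.00° ✓; |BM| = 27.00 ✗.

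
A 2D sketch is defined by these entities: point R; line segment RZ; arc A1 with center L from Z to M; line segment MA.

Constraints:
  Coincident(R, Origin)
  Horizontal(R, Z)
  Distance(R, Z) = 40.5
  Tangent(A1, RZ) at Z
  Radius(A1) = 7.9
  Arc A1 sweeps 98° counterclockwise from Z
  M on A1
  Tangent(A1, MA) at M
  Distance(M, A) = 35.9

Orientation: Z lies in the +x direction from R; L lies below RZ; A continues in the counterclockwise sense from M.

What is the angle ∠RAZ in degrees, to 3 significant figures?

43.8°

R is at the origin; R and Z share the same y with |RZ| = 40.5 and Z on the +x side, so Z = (40.5, 0.00). The tangent condition forces LZ to be normal to RZ, so L = Z + (0, -7.9) = (40.5, -7.90). On A1, Z sits at bearing 90° from L; a 98° counterclockwise sweep puts M at bearing 188°, so M = L + 7.9·(cos 188°, sin 188°) = (32.7, -9.00). Since A1 is tangent to MA there, LM ⟂ MA, so MA runs along (−sin 188°, cos 188°); with |MA| = 35.9, A = (37.7, -44.6). Then cos ∠RAZ = AR·AZ / (|AR||AZ|), giving 43.8°.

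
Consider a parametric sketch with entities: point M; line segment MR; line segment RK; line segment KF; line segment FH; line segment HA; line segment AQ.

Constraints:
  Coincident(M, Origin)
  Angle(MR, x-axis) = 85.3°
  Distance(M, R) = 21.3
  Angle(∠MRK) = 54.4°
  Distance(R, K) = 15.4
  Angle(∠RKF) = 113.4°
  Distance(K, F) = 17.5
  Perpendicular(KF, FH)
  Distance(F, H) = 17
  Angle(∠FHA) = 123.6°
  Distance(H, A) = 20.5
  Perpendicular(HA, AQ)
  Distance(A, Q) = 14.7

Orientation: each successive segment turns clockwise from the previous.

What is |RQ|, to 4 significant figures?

2.532

M is at the origin; MR runs at 85.3° with length 21.3, so R = (1.745, 21.23). ∠MRK = 54.4° gives RK at -40.30° from the x-axis; with |RK| = 15.4, K = (13.49, 11.27). ∠RKF = 113.4° gives KF at -106.9° from the x-axis; with |KF| = 17.5, F = (8.403, -5.476). KF is perpendicular to FH, so FH runs at 163.1°; with |FH| = 17.0, H = (-7.863, -0.5345). ∠FHA = 123.6° gives HA at 106.7° from the x-axis; with |HA| = 20.5, A = (-13.75, 19.10). HA ⟂ AQ, so AQ runs at 16.70°; with |AQ| = 14.7, Q = (0.3264, 23.33). Then |RQ| = |Q − R| = 2.532.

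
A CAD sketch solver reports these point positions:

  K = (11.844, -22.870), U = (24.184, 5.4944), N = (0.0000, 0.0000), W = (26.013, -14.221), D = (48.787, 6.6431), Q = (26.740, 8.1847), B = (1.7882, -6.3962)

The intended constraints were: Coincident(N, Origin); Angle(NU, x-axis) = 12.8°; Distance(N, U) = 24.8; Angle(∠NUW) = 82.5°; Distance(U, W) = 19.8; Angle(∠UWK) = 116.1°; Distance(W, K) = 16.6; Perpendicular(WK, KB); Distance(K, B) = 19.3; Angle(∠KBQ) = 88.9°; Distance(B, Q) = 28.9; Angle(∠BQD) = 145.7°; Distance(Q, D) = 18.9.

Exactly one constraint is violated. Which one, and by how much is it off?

Distance(Q, D) = 18.9 — off by 3.20.

N = (0.00, 0.00) ✓; NU at 12.80° ✓; |NU| = 24.80 ✓; ∠NUW = 82.50° ✓; |UW| = 19.80 ✓; ∠UWK = 116.1° ✓; |WK| = 16.60 ✓; ∠(WK, KB) = 90.00° ✓; |KB| = 19.30 ✓; ∠KBQ = 88.90° ✓; |BQ| = 28.90 ✓; ∠BQD = 145.7° ✓; |QD| = 22.10 ✗.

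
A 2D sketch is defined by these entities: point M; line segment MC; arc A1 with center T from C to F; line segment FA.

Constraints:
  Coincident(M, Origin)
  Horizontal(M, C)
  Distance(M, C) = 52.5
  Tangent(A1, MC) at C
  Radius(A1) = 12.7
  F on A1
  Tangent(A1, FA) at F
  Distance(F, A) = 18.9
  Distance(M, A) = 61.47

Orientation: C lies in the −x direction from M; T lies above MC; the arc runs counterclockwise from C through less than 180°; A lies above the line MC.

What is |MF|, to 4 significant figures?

45.36

Checks: ∠(TC, CM) = 90.00° ✓; |TC| = 12.70 ✓; |TF| = 12.70 ✓; ∠(TF, FA) = 90.00° ✓; |FA| = 18.90 ✓; |MA| = 61.47 ✓.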